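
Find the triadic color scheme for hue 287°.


Triadic: equally spaced at 120° intervals
H1 = 287°
H2 = (287 + 120) mod 360 = 47°
H3 = (287 + 240) mod 360 = 167°
Triadic = 287°, 47°, 167°


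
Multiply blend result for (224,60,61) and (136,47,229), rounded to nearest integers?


Multiply: C = A×B/255, rounded to nearest integer
R: 224×136/255 = 30464/255 ≈ 119.467 → 119
G: 60×47/255 = 2820/255 ≈ 11.059 → 11
B: 61×229/255 = 13969/255 ≈ 54.780 → 55
= RGB(119, 11, 55)


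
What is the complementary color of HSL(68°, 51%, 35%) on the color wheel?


Complement = opposite side of color wheel = hue + 180°
H' = (68 + 180) mod 360 = 248°
S and L unchanged.
= HSL(248°, 51%, 35%)


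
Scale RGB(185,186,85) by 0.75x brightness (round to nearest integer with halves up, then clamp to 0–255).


Multiply each channel by 0.75, round half up, clamp to [0, 255]
R: 185×0.75 = 138.75 → round → 139
G: 186×0.75 = 139.5 → round → 140
B: 85×0.75 = 63.75 → round → 64
= RGB(139, 140, 64)


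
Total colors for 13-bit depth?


Colors = 2^bits = 2^13
= 8,192 colors


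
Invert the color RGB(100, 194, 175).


Invert: (255-R, 255-G, 255-B)
R: 255-100 = 155
G: 255-194 = 61
B: 255-175 = 80
= RGB(155, 61, 80)


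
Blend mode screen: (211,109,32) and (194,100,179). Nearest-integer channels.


Screen: C = 255 - (255-A)×(255-B)/255, rounded to nearest integer
R: 255 - (255-211)×(255-194)/255 = 255 - 2684/255 ≈ 255 - 10.525 = 244.475 → 244
G: 255 - (255-109)×(255-100)/255 = 255 - 22630/255 ≈ 255 - 88.745 = 166.255 → 166
B: 255 - (255-32)×(255-179)/255 = 255 - 16948/255 ≈ 255 - 66.463 = 188.537 → 189
= RGB(244, 166, 189)


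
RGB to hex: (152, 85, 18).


R = 152 → 98 (hex)
G = 85 → 55 (hex)
B = 18 → 12 (hex)
Hex = #985512


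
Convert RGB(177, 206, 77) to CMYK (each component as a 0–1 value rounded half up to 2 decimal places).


R'=177/255≈0.6941, G'=206/255≈0.8078, B'=77/255≈0.3020
K = 1 - max(R',G',B') = 1 - 206/255 = 49/255 = 0.19215… → 0.19
(1-R'-K)/(1-K) simplifies to (max-R)/max with max = 206:
C = (206-177)/206 = 29/206 = 0.14077… → 0.14
M = (206-206)/206 = 0/206 = 0 → 0.00
Y = (206-77)/206 = 129/206 = 0.62621… → 0.63
= CMYK(0.14, 0.00, 0.63, 0.19)


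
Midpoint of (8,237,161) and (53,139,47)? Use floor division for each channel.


Midpoint: each channel = ⌊(C₁+C₂)/2⌋
R: ⌊(8+53)/2⌋ = 30
G: ⌊(237+139)/2⌋ = 188
B: ⌊(161+47)/2⌋ = 104
= RGB(30, 188, 104)


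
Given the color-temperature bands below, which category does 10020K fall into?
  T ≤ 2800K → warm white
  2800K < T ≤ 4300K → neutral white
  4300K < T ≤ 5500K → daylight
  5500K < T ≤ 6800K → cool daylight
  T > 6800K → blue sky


Temperature: 10020K
10020K > 6800K → blue sky
Classification: blue sky


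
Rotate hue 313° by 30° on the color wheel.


New hue = (H + rotation) mod 360
New hue = (313 + 30) mod 360
= 343 mod 360
= 343°


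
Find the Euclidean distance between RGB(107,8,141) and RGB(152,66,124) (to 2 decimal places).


d = √[(R₁-R₂)² + (G₁-G₂)² + (B₁-B₂)²]
d = √[(107-152)² + (8-66)² + (141-124)²]
d = √[2025 + 3364 + 289]
d = √5678
d ≈ 75.35


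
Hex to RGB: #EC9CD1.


EC → 236 (R)
9C → 156 (G)
D1 → 209 (B)
= RGB(236, 156, 209)


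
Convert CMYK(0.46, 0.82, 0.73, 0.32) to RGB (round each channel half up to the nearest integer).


R = 255 × (1-C) × (1-K) = 255 × 0.54 × 0.68 = 93.636 → 94
G = 255 × (1-M) × (1-K) = 255 × 0.18 × 0.68 = 31.212 → 31
B = 255 × (1-Y) × (1-K) = 255 × 0.27 × 0.68 = 46.818 → 47
= RGB(94, 31, 47)


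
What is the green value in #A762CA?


Color: #A762CA
R = A7 = 167
G = 62 = 98
B = CA = 202
Green = 98


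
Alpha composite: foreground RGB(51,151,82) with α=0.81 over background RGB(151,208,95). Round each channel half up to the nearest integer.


C = α×F + (1-α)×B, with 1-α = 0.19
R: 0.81×51 + 0.19×151 = 41.31 + 28.69 = 70.00 → 70
G: 0.81×151 + 0.19×208 = 122.31 + 39.52 = 161.83 → 162
B: 0.81×82 + 0.19×95 = 66.42 + 18.05 = 84.47 → 84
= RGB(70, 162, 84)


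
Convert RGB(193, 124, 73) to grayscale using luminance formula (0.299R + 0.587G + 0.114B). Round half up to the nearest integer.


Gray = 0.299×R + 0.587×G + 0.114×B
Gray = 0.299×193 + 0.587×124 + 0.114×73
Gray = 57.707 + 72.788 + 8.322
Gray = 138.817 → round half up → 139
Gray = 139


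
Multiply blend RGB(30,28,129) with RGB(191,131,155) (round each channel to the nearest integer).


Multiply: C = A×B/255, rounded to nearest integer
R: 30×191/255 = 5730/255 ≈ 22.471 → 22
G: 28×131/255 = 3668/255 ≈ 14.384 → 14
B: 129×155/255 = 19995/255 ≈ 78.412 → 78
= RGB(22, 14, 78)


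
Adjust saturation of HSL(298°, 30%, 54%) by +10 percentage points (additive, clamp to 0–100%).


Original S = 30%
Adjustment = +10 percentage points
New S = 30 + (10) = 40
Clamp to [0, 100] → 40
= HSL(298°, 40%, 54%)


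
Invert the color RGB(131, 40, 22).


Invert: (255-R, 255-G, 255-B)
R: 255-131 = 124
G: 255-40 = 215
B: 255-22 = 233
= RGB(124, 215, 233)


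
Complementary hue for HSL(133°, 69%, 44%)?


Complement = opposite side of color wheel = hue + 180°
H' = (133 + 180) mod 360 = 313°
S and L unchanged.
= HSL(313°, 69%, 44%)


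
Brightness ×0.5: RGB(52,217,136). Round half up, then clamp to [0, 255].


Multiply each channel by 0.5, round half up, clamp to [0, 255]
R: 52×0.5 = 26
G: 217×0.5 = 108.5 → round → 109
B: 136×0.5 = 68
= RGB(26, 109, 68)


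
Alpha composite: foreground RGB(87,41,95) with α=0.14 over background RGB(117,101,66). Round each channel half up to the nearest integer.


C = α×F + (1-α)×B, with 1-α = 0.86
R: 0.14×87 + 0.86×117 = 12.18 + 100.62 = 112.80 → 113
G: 0.14×41 + 0.86×101 = 5.74 + 86.86 = 92.60 → 93
B: 0.14×95 + 0.86×66 = 13.30 + 56.76 = 70.06 → 70
= RGB(113, 93, 70)


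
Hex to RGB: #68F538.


68 → 104 (R)
F5 → 245 (G)
38 → 56 (B)
= RGB(104, 245, 56)


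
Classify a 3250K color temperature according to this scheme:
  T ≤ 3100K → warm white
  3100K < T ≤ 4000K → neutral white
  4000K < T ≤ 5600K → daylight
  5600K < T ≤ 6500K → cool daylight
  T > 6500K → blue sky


Temperature: 3250K
3100K < 3250K ≤ 4000K → neutral white
Classification: neutral white


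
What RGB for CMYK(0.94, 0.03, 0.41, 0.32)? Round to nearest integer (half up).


R = 255 × (1-C) × (1-K) = 255 × 0.06 × 0.68 = 10.404 → 10
G = 255 × (1-M) × (1-K) = 255 × 0.97 × 0.68 = 168.198 → 168
B = 255 × (1-Y) × (1-K) = 255 × 0.59 × 0.68 = 102.306 → 102
= RGB(10, 168, 102)


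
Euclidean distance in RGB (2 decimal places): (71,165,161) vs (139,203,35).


d = √[(R₁-R₂)² + (G₁-G₂)² + (B₁-B₂)²]
d = √[(71-139)² + (165-203)² + (161-35)²]
d = √[4624 + 1444 + 15876]
d = √21944
d ≈ 148.14


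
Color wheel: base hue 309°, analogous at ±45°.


Base hue: 309°
Left analog: (309 - 45) mod 360 = 264°
Right analog: (309 + 45) mod 360 = 354°
Analogous hues = 264° and 354°


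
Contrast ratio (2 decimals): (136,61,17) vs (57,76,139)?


Linearize each sRGB channel c=v/255: c/12.92 if c ≤ 0.04045 else ((c+0.055)/1.055)^2.4
L = 0.2126×R_lin + 0.7152×G_lin + 0.0722×B_lin
Color 1 (136,61,17):
  R=136: 136/255≈0.5333 > 0.04045 → ((0.5333+0.055)/1.055)^2.4 ≈ 0.24620
  G=61: 61/255≈0.2392 > 0.04045 → ((0.2392+0.055)/1.055)^2.4 ≈ 0.04667
  B=17: 17/255≈0.0667 > 0.04045 → ((0.0667+0.055)/1.055)^2.4 ≈ 0.00561
  L1 = 0.2126×0.24620 + 0.7152×0.04667 + 0.0722×0.00561 ≈ 0.08612
Color 2 (57,76,139):
  R=57: 57/255≈0.2235 > 0.04045 → ((0.2235+0.055)/1.055)^2.4 ≈ 0.04092
  G=76: 76/255≈0.2980 > 0.04045 → ((0.2980+0.055)/1.055)^2.4 ≈ 0.07227
  B=139: 139/255≈0.5451 > 0.04045 → ((0.5451+0.055)/1.055)^2.4 ≈ 0.25818
  L2 = 0.2126×0.04092 + 0.7152×0.07227 + 0.0722×0.25818 ≈ 0.07903
Lighter = 0.08612, Darker = 0.07903
Ratio = (L_lighter + 0.05) / (L_darker + 0.05)
Ratio = (0.08612 + 0.05) / (0.07903 + 0.05) = 0.13612 / 0.12903 ≈ 1.0550
Ratio ≈ 1.05:1


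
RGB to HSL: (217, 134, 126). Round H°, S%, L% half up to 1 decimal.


Normalize: R'=217/255≈0.8510, G'=134/255≈0.5255, B'=126/255≈0.4941
Max=217/255, Min=126/255, Δ=Max-Min=91/255
L = (Max+Min)/2 = (217+126)/510 = 343/510 = 0.67254… → L = 67.3%
L > 0.5 → S = Δ/(2-Max-Min) = 91/(510-217-126) = 91/167 = 0.54491… → S = 54.5%
(the 1/255 factors cancel in S and H, so raw channel differences can be used)
Max is R' → H = 60 × (((G-B)/Δ) mod 6) = 60 × (((134-126)/91) mod 6)
  8/91 = 0.0879…
  H = 60 × 0.0879… = 5.274…° → H = 5.3°
= HSL(5.3°, 54.5%, 67.3%)


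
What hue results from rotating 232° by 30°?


New hue = (H + rotation) mod 360
New hue = (232 + 30) mod 360
= 262 mod 360
= 262°


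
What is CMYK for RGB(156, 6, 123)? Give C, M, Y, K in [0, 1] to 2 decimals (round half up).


R'=156/255≈0.6118, G'=6/255≈0.0235, B'=123/255≈0.4824
K = 1 - max(R',G',B') = 1 - 156/255 = 99/255 = 0.38823… → 0.39
(1-R'-K)/(1-K) simplifies to (max-R)/max with max = 156:
C = (156-156)/156 = 0/156 = 0 → 0.00
M = (156-6)/156 = 150/156 = 0.96153… → 0.96
Y = (156-123)/156 = 33/156 = 0.21153… → 0.21
= CMYK(0.00, 0.96, 0.21, 0.39)


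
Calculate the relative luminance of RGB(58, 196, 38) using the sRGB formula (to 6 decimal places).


Linearize each channel (sRGB transfer function): c = v/255; c_lin = c/12.92 if c ≤ 0.04045, else ((c+0.055)/1.055)^2.4
  R: 58/255 ≈ 0.227451 > 0.04045 → ((0.227451+0.055)/1.055)^2.4 ≈ 0.042311
  G: 196/255 ≈ 0.768627 > 0.04045 → ((0.768627+0.055)/1.055)^2.4 ≈ 0.552011
  B: 38/255 ≈ 0.149020 > 0.04045 → ((0.149020+0.055)/1.055)^2.4 ≈ 0.019382
R_lin = 0.042311, G_lin = 0.552011, B_lin = 0.019382
L = 0.2126×R + 0.7152×G + 0.0722×B
L = 0.2126×0.042311 + 0.7152×0.552011 + 0.0722×0.019382
L ≈ 0.405193


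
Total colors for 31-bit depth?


Colors = 2^bits = 2^31
= 2,147,483,648 colors


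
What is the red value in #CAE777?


Color: #CAE777
R = CA = 202
G = E7 = 231
B = 77 = 119
Red = 202


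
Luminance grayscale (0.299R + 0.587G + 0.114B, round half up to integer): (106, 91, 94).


Gray = 0.299×R + 0.587×G + 0.114×B
Gray = 0.299×106 + 0.587×91 + 0.114×94
Gray = 31.694 + 53.417 + 10.716
Gray = 95.827 → round half up → 96
Gray = 96


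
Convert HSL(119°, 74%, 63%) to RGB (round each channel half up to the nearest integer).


H=119°, S=0.74, L=0.63
C = (1-|2L-1|)×S = (1-|0.26|)×0.74 = 0.5476
H' = H/60 = 119/60 ≈ 1.9833; X = C×(1-|H' mod 2 - 1|) ≈ 0.0091
m = L - C/2 = 0.63 - 0.2738 = 0.3562
Sector ⌊H'⌋ = 1 → (R',G',B') = (≈0.0091, 0.5476, 0.0)
RGB = ((R'+m)×255, (G'+m)×255, (B'+m)×255) = (93.1583, 230.469, 90.831)
Round half up → RGB(93, 230, 91)


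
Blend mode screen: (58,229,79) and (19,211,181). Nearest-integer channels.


Screen: C = 255 - (255-A)×(255-B)/255, rounded to nearest integer
R: 255 - (255-58)×(255-19)/255 = 255 - 46492/255 ≈ 255 - 182.322 = 72.678 → 73
G: 255 - (255-229)×(255-211)/255 = 255 - 1144/255 ≈ 255 - 4.486 = 250.514 → 251
B: 255 - (255-79)×(255-181)/255 = 255 - 13024/255 ≈ 255 - 51.075 = 203.925 → 204
= RGB(73, 251, 204)


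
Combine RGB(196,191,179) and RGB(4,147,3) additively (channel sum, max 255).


Additive: each channel = min(255, C₁+C₂)
R: 196+4 = 200 → 200
G: 191+147 = 338 → 255
B: 179+3 = 182 → 182
= RGB(200, 255, 182)


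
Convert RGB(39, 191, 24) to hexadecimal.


R = 39 → 27 (hex)
G = 191 → BF (hex)
B = 24 → 18 (hex)
Hex = #27BF18


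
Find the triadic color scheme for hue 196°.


Triadic: equally spaced at 120° intervals
H1 = 196°
H2 = (196 + 120) mod 360 = 316°
H3 = (196 + 240) mod 360 = 76°
Triadic = 196°, 316°, 76°


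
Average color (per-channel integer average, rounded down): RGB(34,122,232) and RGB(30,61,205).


Midpoint: each channel = ⌊(C₁+C₂)/2⌋
R: ⌊(34+30)/2⌋ = 32
G: ⌊(122+61)/2⌋ = 91
B: ⌊(232+205)/2⌋ = 218
= RGB(32, 91, 218)


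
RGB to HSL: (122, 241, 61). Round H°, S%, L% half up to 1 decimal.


Normalize: R'=122/255≈0.4784, G'=241/255≈0.9451, B'=61/255≈0.2392
Max=241/255, Min=61/255, Δ=Max-Min=180/255
L = (Max+Min)/2 = (241+61)/510 = 302/510 = 0.59215… → L = 59.2%
L > 0.5 → S = Δ/(2-Max-Min) = 180/(510-241-61) = 180/208 = 0.86538… → S = 86.5%
(the 1/255 factors cancel in S and H, so raw channel differences can be used)
Max is G' → H = 60 × ((B-R)/Δ + 2) = 60 × ((61-122)/180 + 2)
  -61/180 + 2 = -0.3388… + 2 = 1.6611…
  H = 60 × 1.6611… = 99.666…° → H = 99.7°
= HSL(99.7°, 86.5%, 59.2%)


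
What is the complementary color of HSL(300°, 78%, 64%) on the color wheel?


Complement = opposite side of color wheel = hue + 180°
H' = (300 + 180) mod 360 = 120°
S and L unchanged.
= HSL(120°, 78%, 64%)


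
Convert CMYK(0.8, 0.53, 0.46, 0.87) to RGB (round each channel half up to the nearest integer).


R = 255 × (1-C) × (1-K) = 255 × 0.20 × 0.13 = 6.63 → 7
G = 255 × (1-M) × (1-K) = 255 × 0.47 × 0.13 = 15.5805 → 16
B = 255 × (1-Y) × (1-K) = 255 × 0.54 × 0.13 = 17.901 → 18
= RGB(7, 16, 18)


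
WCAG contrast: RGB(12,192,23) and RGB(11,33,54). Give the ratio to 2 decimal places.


Linearize each sRGB channel c=v/255: c/12.92 if c ≤ 0.04045 else ((c+0.055)/1.055)^2.4
L = 0.2126×R_lin + 0.7152×G_lin + 0.0722×B_lin
Color 1 (12,192,23):
  R=12: 12/255≈0.0471 > 0.04045 → ((0.0471+0.055)/1.055)^2.4 ≈ 0.00368
  G=192: 192/255≈0.7529 > 0.04045 → ((0.7529+0.055)/1.055)^2.4 ≈ 0.52712
  B=23: 23/255≈0.0902 > 0.04045 → ((0.0902+0.055)/1.055)^2.4 ≈ 0.00857
  L1 = 0.2126×0.00368 + 0.7152×0.52712 + 0.0722×0.00857 ≈ 0.37839
Color 2 (11,33,54):
  R=11: 11/255≈0.0431 > 0.04045 → ((0.0431+0.055)/1.055)^2.4 ≈ 0.00335
  G=33: 33/255≈0.1294 > 0.04045 → ((0.1294+0.055)/1.055)^2.4 ≈ 0.01521
  B=54: 54/255≈0.2118 > 0.04045 → ((0.2118+0.055)/1.055)^2.4 ≈ 0.03689
  L2 = 0.2126×0.00335 + 0.7152×0.01521 + 0.0722×0.03689 ≈ 0.01425
Lighter = 0.37839, Darker = 0.01425
Ratio = (L_lighter + 0.05) / (L_darker + 0.05)
Ratio = (0.37839 + 0.05) / (0.01425 + 0.05) = 0.42839 / 0.06425 ≈ 6.6674
Ratio ≈ 6.67:1


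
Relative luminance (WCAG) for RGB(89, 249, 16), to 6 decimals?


Linearize each channel (sRGB transfer function): c = v/255; c_lin = c/12.92 if c ≤ 0.04045, else ((c+0.055)/1.055)^2.4
  R: 89/255 ≈ 0.349020 > 0.04045 → ((0.349020+0.055)/1.055)^2.4 ≈ 0.099899
  G: 249/255 ≈ 0.976471 > 0.04045 → ((0.976471+0.055)/1.055)^2.4 ≈ 0.947307
  B: 16/255 ≈ 0.062745 > 0.04045 → ((0.062745+0.055)/1.055)^2.4 ≈ 0.005182
R_lin = 0.099899, G_lin = 0.947307, B_lin = 0.005182
L = 0.2126×R + 0.7152×G + 0.0722×B
L = 0.2126×0.099899 + 0.7152×0.947307 + 0.0722×0.005182
L ≈ 0.699126


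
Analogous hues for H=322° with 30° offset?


Base hue: 322°
Left analog: (322 - 30) mod 360 = 292°
Right analog: (322 + 30) mod 360 = 352°
Analogous hues = 292° and 352°


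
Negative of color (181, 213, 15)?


Invert: (255-R, 255-G, 255-B)
R: 255-181 = 74
G: 255-213 = 42
B: 255-15 = 240
= RGB(74, 42, 240)


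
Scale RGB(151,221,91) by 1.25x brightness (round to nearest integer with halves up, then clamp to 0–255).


Multiply each channel by 1.25, round half up, clamp to [0, 255]
R: 151×1.25 = 188.75 → round → 189
G: 221×1.25 = 276.25 → round → 276 → clamp → 255
B: 91×1.25 = 113.75 → round → 114
= RGB(189, 255, 114)


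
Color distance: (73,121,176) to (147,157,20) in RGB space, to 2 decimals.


d = √[(R₁-R₂)² + (G₁-G₂)² + (B₁-B₂)²]
d = √[(73-147)² + (121-157)² + (176-20)²]
d = √[5476 + 1296 + 24336]
d = √31108
d ≈ 176.37


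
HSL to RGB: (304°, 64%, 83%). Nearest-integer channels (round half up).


H=304°, S=0.64, L=0.83
C = (1-|2L-1|)×S = (1-|0.66|)×0.64 = 0.2176
H' = H/60 = 304/60 ≈ 5.0667; X = C×(1-|H' mod 2 - 1|) ≈ 0.2031
m = L - C/2 = 0.83 - 0.1088 = 0.7212
Sector ⌊H'⌋ = 5 → (R',G',B') = (0.2176, 0.0, ≈0.2031)
RGB = ((R'+m)×255, (G'+m)×255, (B'+m)×255) = (239.394, 183.906, 235.6948)
Round half up → RGB(239, 184, 236)


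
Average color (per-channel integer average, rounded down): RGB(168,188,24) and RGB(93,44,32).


Midpoint: each channel = ⌊(C₁+C₂)/2⌋
R: ⌊(168+93)/2⌋ = 130
G: ⌊(188+44)/2⌋ = 116
B: ⌊(24+32)/2⌋ = 28
= RGB(130, 116, 28)


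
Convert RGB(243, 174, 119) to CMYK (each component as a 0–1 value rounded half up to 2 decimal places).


R'=243/255≈0.9529, G'=174/255≈0.6824, B'=119/255≈0.4667
K = 1 - max(R',G',B') = 1 - 243/255 = 12/255 = 0.04705… → 0.05
(1-R'-K)/(1-K) simplifies to (max-R)/max with max = 243:
C = (243-243)/243 = 0/243 = 0 → 0.00
M = (243-174)/243 = 69/243 = 0.28395… → 0.28
Y = (243-119)/243 = 124/243 = 0.51028… → 0.51
= CMYK(0.00, 0.28, 0.51, 0.05)


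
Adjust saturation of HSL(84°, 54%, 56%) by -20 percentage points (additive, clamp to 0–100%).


Original S = 54%
Adjustment = -20 percentage points
New S = 54 + (-20) = 34
Clamp to [0, 100] → 34
= HSL(84°, 34%, 56%)


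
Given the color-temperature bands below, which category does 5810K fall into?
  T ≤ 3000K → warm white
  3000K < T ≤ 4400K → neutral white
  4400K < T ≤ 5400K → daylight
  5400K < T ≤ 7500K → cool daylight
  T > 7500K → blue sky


Temperature: 5810K
5400K < 5810K ≤ 7500K → cool daylight
Classification: cool daylight


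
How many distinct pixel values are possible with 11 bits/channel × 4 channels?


Total bits = 11 bits/channel × 4 channels = 44 bits
Distinct pixel values = 2^44
= 17,592,186,044,416 pixel values


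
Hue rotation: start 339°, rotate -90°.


New hue = (H + rotation) mod 360
New hue = (339 -90) mod 360
= 249 mod 360
= 249°


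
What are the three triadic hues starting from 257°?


Triadic: equally spaced at 120° intervals
H1 = 257°
H2 = (257 + 120) mod 360 = 17°
H3 = (257 + 240) mod 360 = 137°
Triadic = 257°, 17°, 137°


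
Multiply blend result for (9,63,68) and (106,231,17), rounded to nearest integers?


Multiply: C = A×B/255, rounded to nearest integer
R: 9×106/255 = 954/255 ≈ 3.741 → 4
G: 63×231/255 = 14553/255 ≈ 57.071 → 57
B: 68×17/255 = 1156/255 ≈ 4.533 → 5
= RGB(4, 57, 5)


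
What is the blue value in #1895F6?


Color: #1895F6
R = 18 = 24
G = 95 = 149
B = F6 = 246
Blue = 246


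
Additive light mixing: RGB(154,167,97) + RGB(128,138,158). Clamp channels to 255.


Additive: each channel = min(255, C₁+C₂)
R: 154+128 = 282 → 255
G: 167+138 = 305 → 255
B: 97+158 = 255 → 255
= RGB(255, 255, 255)


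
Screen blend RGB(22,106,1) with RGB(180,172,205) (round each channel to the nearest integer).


Screen: C = 255 - (255-A)×(255-B)/255, rounded to nearest integer
R: 255 - (255-22)×(255-180)/255 = 255 - 17475/255 ≈ 255 - 68.529 = 186.471 → 186
G: 255 - (255-106)×(255-172)/255 = 255 - 12367/255 ≈ 255 - 48.498 = 206.502 → 207
B: 255 - (255-1)×(255-205)/255 = 255 - 12700/255 ≈ 255 - 49.804 = 205.196 → 205
= RGB(186, 207, 205)


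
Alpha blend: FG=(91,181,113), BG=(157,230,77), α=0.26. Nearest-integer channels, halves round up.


C = α×F + (1-α)×B, with 1-α = 0.74
R: 0.26×91 + 0.74×157 = 23.66 + 116.18 = 139.84 → 140
G: 0.26×181 + 0.74×230 = 47.06 + 170.20 = 217.26 → 217
B: 0.26×113 + 0.74×77 = 29.38 + 56.98 = 86.36 → 86
= RGB(140, 217, 86)


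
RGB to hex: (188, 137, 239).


R = 188 → BC (hex)
G = 137 → 89 (hex)
B = 239 → EF (hex)
Hex = #BC89EF


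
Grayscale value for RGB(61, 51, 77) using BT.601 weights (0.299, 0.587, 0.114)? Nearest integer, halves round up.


Gray = 0.299×R + 0.587×G + 0.114×B
Gray = 0.299×61 + 0.587×51 + 0.114×77
Gray = 18.239 + 29.937 + 8.778
Gray = 56.954 → round half up → 57
Gray = 57


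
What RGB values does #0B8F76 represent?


0B → 11 (R)
8F → 143 (G)
76 → 118 (B)
= RGB(11, 143, 118)


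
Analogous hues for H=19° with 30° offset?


Base hue: 19°
Left analog: (19 - 30) mod 360 = 349°
Right analog: (19 + 30) mod 360 = 49°
Analogous hues = 349° and 49°


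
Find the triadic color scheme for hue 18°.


Triadic: equally spaced at 120° intervals
H1 = 18°
H2 = (18 + 120) mod 360 = 138°
H3 = (18 + 240) mod 360 = 258°
Triadic = 18°, 138°, 258°


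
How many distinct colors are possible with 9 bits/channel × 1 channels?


Total bits = 9 bits/channel × 1 channels = 9 bits
Distinct colors = 2^9
= 512 colors


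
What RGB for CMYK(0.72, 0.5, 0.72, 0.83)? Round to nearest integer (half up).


R = 255 × (1-C) × (1-K) = 255 × 0.28 × 0.17 = 12.138 → 12
G = 255 × (1-M) × (1-K) = 255 × 0.50 × 0.17 = 21.675 → 22
B = 255 × (1-Y) × (1-K) = 255 × 0.28 × 0.17 = 12.138 → 12
= RGB(12, 22, 12)


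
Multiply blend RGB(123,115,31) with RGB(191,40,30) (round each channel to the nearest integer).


Multiply: C = A×B/255, rounded to nearest integer
R: 123×191/255 = 23493/255 ≈ 92.129 → 92
G: 115×40/255 = 4600/255 ≈ 18.039 → 18
B: 31×30/255 = 930/255 ≈ 3.647 → 4
= RGB(92, 18, 4)


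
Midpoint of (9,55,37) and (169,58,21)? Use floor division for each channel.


Midpoint: each channel = ⌊(C₁+C₂)/2⌋
R: ⌊(9+169)/2⌋ = 89
G: ⌊(55+58)/2⌋ = 56
B: ⌊(37+21)/2⌋ = 29
= RGB(89, 56, 29)


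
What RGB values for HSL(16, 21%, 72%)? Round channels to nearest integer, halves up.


H=16°, S=0.21, L=0.72
C = (1-|2L-1|)×S = (1-|0.44|)×0.21 = 0.1176
H' = H/60 = 16/60 ≈ 0.2667; X = C×(1-|H' mod 2 - 1|) = 0.03136
m = L - C/2 = 0.72 - 0.0588 = 0.6612
Sector ⌊H'⌋ = 0 → (R',G',B') = (0.1176, 0.03136, 0.0)
RGB = ((R'+m)×255, (G'+m)×255, (B'+m)×255) = (198.594, 176.6028, 168.606)
Round half up → RGB(199, 177, 169)


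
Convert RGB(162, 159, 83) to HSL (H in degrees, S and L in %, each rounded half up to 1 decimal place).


Normalize: R'=162/255≈0.6353, G'=159/255≈0.6235, B'=83/255≈0.3255
Max=162/255, Min=83/255, Δ=Max-Min=79/255
L = (Max+Min)/2 = (162+83)/510 = 245/510 = 0.48039… → L = 48.0%
L ≤ 0.5 → S = Δ/(Max+Min) = 79/(162+83) = 79/245 = 0.32244… → S = 32.2%
(the 1/255 factors cancel in S and H, so raw channel differences can be used)
Max is R' → H = 60 × (((G-B)/Δ) mod 6) = 60 × (((159-83)/79) mod 6)
  76/79 = 0.9620…
  H = 60 × 0.9620… = 57.721…° → H = 57.7°
= HSL(57.7°, 32.2%, 48.0%)


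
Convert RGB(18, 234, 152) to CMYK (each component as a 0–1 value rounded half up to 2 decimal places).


R'=18/255≈0.0706, G'=234/255≈0.9176, B'=152/255≈0.5961
K = 1 - max(R',G',B') = 1 - 234/255 = 21/255 = 0.08235… → 0.08
(1-R'-K)/(1-K) simplifies to (max-R)/max with max = 234:
C = (234-18)/234 = 216/234 = 0.92307… → 0.92
M = (234-234)/234 = 0/234 = 0 → 0.00
Y = (234-152)/234 = 82/234 = 0.35042… → 0.35
= CMYK(0.92, 0.00, 0.35, 0.08)


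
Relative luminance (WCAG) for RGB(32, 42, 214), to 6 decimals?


Linearize each channel (sRGB transfer function): c = v/255; c_lin = c/12.92 if c ≤ 0.04045, else ((c+0.055)/1.055)^2.4
  R: 32/255 ≈ 0.125490 > 0.04045 → ((0.125490+0.055)/1.055)^2.4 ≈ 0.014444
  G: 42/255 ≈ 0.164706 > 0.04045 → ((0.164706+0.055)/1.055)^2.4 ≈ 0.023153
  B: 214/255 ≈ 0.839216 > 0.04045 → ((0.839216+0.055)/1.055)^2.4 ≈ 0.672443
R_lin = 0.014444, G_lin = 0.023153, B_lin = 0.672443
L = 0.2126×R + 0.7152×G + 0.0722×B
L = 0.2126×0.014444 + 0.7152×0.023153 + 0.0722×0.672443
L ≈ 0.068180


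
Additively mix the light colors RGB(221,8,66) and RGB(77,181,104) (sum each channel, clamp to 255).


Additive: each channel = min(255, C₁+C₂)
R: 221+77 = 298 → 255
G: 8+181 = 189 → 189
B: 66+104 = 170 → 170
= RGB(255, 189, 170)


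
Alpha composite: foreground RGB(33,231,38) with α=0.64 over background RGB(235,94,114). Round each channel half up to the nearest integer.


C = α×F + (1-α)×B, with 1-α = 0.36
R: 0.64×33 + 0.36×235 = 21.12 + 84.60 = 105.72 → 106
G: 0.64×231 + 0.36×94 = 147.84 + 33.84 = 181.68 → 182
B: 0.64×38 + 0.36×114 = 24.32 + 41.04 = 65.36 → 65
= RGB(106, 182, 65)


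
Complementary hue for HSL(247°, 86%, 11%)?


Complement = opposite side of color wheel = hue + 180°
H' = (247 + 180) mod 360 = 67°
S and L unchanged.
= HSL(67°, 86%, 11%)


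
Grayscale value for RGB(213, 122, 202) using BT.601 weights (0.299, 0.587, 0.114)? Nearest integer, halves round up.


Gray = 0.299×R + 0.587×G + 0.114×B
Gray = 0.299×213 + 0.587×122 + 0.114×202
Gray = 63.687 + 71.614 + 23.028
Gray = 158.329 → round half up → 158
Gray = 158


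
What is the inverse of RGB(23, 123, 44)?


Invert: (255-R, 255-G, 255-B)
R: 255-23 = 232
G: 255-123 = 132
B: 255-44 = 211
= RGB(232, 132, 211)


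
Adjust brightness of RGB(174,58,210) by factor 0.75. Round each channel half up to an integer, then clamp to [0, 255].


Multiply each channel by 0.75, round half up, clamp to [0, 255]
R: 174×0.75 = 130.5 → round → 131
G: 58×0.75 = 43.5 → round → 44
B: 210×0.75 = 157.5 → round → 158
= RGB(131, 44, 158)


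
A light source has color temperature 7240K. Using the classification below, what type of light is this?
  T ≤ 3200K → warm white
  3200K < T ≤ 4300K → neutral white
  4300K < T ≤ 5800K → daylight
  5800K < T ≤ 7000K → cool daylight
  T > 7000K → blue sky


Temperature: 7240K
7240K > 7000K → blue sky
Classification: blue sky


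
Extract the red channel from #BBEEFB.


Color: #BBEEFB
R = BB = 187
G = EE = 238
B = FB = 251
Red = 187


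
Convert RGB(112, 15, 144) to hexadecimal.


R = 112 → 70 (hex)
G = 15 → 0F (hex)
B = 144 → 90 (hex)
Hex = #700F90


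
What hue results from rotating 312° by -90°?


New hue = (H + rotation) mod 360
New hue = (312 -90) mod 360
= 222 mod 360
= 222°


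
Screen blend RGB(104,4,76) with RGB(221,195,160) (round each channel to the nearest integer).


Screen: C = 255 - (255-A)×(255-B)/255, rounded to nearest integer
R: 255 - (255-104)×(255-221)/255 = 255 - 5134/255 ≈ 255 - 20.133 = 234.867 → 235
G: 255 - (255-4)×(255-195)/255 = 255 - 15060/255 ≈ 255 - 59.059 = 195.941 → 196
B: 255 - (255-76)×(255-160)/255 = 255 - 17005/255 ≈ 255 - 66.686 = 188.314 → 188
= RGB(235, 196, 188)


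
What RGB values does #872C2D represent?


87 → 135 (R)
2C → 44 (G)
2D → 45 (B)
= RGB(135, 44, 45)


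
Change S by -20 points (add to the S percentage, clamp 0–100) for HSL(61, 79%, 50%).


Original S = 79%
Adjustment = -20 percentage points
New S = 79 + (-20) = 59
Clamp to [0, 100] → 59
= HSL(61°, 59%, 50%)


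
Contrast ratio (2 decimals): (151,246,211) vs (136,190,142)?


Linearize each sRGB channel c=v/255: c/12.92 if c ≤ 0.04045 else ((c+0.055)/1.055)^2.4
L = 0.2126×R_lin + 0.7152×G_lin + 0.0722×B_lin
Color 1 (151,246,211):
  R=151: 151/255≈0.5922 > 0.04045 → ((0.5922+0.055)/1.055)^2.4 ≈ 0.30947
  G=246: 246/255≈0.9647 > 0.04045 → ((0.9647+0.055)/1.055)^2.4 ≈ 0.92158
  B=211: 211/255≈0.8275 > 0.04045 → ((0.8275+0.055)/1.055)^2.4 ≈ 0.65141
  L1 = 0.2126×0.30947 + 0.7152×0.92158 + 0.0722×0.65141 ≈ 0.77194
Color 2 (136,190,142):
  R=136: 136/255≈0.5333 > 0.04045 → ((0.5333+0.055)/1.055)^2.4 ≈ 0.24620
  G=190: 190/255≈0.7451 > 0.04045 → ((0.7451+0.055)/1.055)^2.4 ≈ 0.51492
  B=142: 142/255≈0.5569 > 0.04045 → ((0.5569+0.055)/1.055)^2.4 ≈ 0.27050
  L2 = 0.2126×0.24620 + 0.7152×0.51492 + 0.0722×0.27050 ≈ 0.44014
Lighter = 0.77194, Darker = 0.44014
Ratio = (L_lighter + 0.05) / (L_darker + 0.05)
Ratio = (0.77194 + 0.05) / (0.44014 + 0.05) = 0.82194 / 0.49014 ≈ 1.6769
Ratio ≈ 1.68:1


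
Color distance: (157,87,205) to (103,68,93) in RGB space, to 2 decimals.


d = √[(R₁-R₂)² + (G₁-G₂)² + (B₁-B₂)²]
d = √[(157-103)² + (87-68)² + (205-93)²]
d = √[2916 + 361 + 12544]
d = √15821
d ≈ 125.78


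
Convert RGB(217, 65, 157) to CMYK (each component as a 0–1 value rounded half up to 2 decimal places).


R'=217/255≈0.8510, G'=65/255≈0.2549, B'=157/255≈0.6157
K = 1 - max(R',G',B') = 1 - 217/255 = 38/255 = 0.14901… → 0.15
(1-R'-K)/(1-K) simplifies to (max-R)/max with max = 217:
C = (217-217)/217 = 0/217 = 0 → 0.00
M = (217-65)/217 = 152/217 = 0.70046… → 0.70
Y = (217-157)/217 = 60/217 = 0.27649… → 0.28
= CMYK(0.00, 0.70, 0.28, 0.15)


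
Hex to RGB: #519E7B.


51 → 81 (R)
9E → 158 (G)
7B → 123 (B)
= RGB(81, 158, 123)


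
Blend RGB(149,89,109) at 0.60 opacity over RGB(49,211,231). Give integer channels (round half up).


C = α×F + (1-α)×B, with 1-α = 0.40
R: 0.60×149 + 0.40×49 = 89.40 + 19.60 = 109.00 → 109
G: 0.60×89 + 0.40×211 = 53.40 + 84.40 = 137.80 → 138
B: 0.60×109 + 0.40×231 = 65.40 + 92.40 = 157.80 → 158
= RGB(109, 138, 158)


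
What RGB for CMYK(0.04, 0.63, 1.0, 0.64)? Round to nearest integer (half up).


R = 255 × (1-C) × (1-K) = 255 × 0.96 × 0.36 = 88.128 → 88
G = 255 × (1-M) × (1-K) = 255 × 0.37 × 0.36 = 33.966 → 34
B = 255 × (1-Y) × (1-K) = 255 × 0.00 × 0.36 = 0
= RGB(88, 34, 0)


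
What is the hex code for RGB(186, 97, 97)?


R = 186 → BA (hex)
G = 97 → 61 (hex)
B = 97 → 61 (hex)
Hex = #BA6161


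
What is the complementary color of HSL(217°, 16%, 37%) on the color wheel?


Complement = opposite side of color wheel = hue + 180°
H' = (217 + 180) mod 360 = 37°
S and L unchanged.
= HSL(37°, 16%, 37%)


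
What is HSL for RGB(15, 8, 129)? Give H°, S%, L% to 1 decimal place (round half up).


Normalize: R'=15/255≈0.0588, G'=8/255≈0.0314, B'=129/255≈0.5059
Max=129/255, Min=8/255, Δ=Max-Min=121/255
L = (Max+Min)/2 = (129+8)/510 = 137/510 = 0.26862… → L = 26.9%
L ≤ 0.5 → S = Δ/(Max+Min) = 121/(129+8) = 121/137 = 0.88321… → S = 88.3%
(the 1/255 factors cancel in S and H, so raw channel differences can be used)
Max is B' → H = 60 × ((R-G)/Δ + 4) = 60 × ((15-8)/121 + 4)
  7/121 + 4 = 0.0578… + 4 = 4.0578…
  H = 60 × 4.0578… = 243.471…° → H = 243.5°
= HSL(243.5°, 88.3%, 26.9%)


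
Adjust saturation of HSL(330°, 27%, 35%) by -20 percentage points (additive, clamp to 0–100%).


Original S = 27%
Adjustment = -20 percentage points
New S = 27 + (-20) = 7
Clamp to [0, 100] → 7
= HSL(330°, 7%, 35%)


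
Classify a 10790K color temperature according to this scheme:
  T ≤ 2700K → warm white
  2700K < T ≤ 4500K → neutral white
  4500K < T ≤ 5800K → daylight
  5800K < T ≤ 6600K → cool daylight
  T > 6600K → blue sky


Temperature: 10790K
10790K > 6600K → blue sky
Classification: blue sky


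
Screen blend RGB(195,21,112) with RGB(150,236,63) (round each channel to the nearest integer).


Screen: C = 255 - (255-A)×(255-B)/255, rounded to nearest integer
R: 255 - (255-195)×(255-150)/255 = 255 - 6300/255 ≈ 255 - 24.706 = 230.294 → 230
G: 255 - (255-21)×(255-236)/255 = 255 - 4446/255 ≈ 255 - 17.435 = 237.565 → 238
B: 255 - (255-112)×(255-63)/255 = 255 - 27456/255 ≈ 255 - 107.671 = 147.329 → 147
= RGB(230, 238, 147)


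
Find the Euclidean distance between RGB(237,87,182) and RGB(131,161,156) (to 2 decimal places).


d = √[(R₁-R₂)² + (G₁-G₂)² + (B₁-B₂)²]
d = √[(237-131)² + (87-161)² + (182-156)²]
d = √[11236 + 5476 + 676]
d = √17388
d ≈ 131.86


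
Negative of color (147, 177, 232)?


Invert: (255-R, 255-G, 255-B)
R: 255-147 = 108
G: 255-177 = 78
B: 255-232 = 23
= RGB(108, 78, 23)


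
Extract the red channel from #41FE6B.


Color: #41FE6B
R = 41 = 65
G = FE = 254
B = 6B = 107
Red = 65


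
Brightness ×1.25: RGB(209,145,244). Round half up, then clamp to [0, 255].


Multiply each channel by 1.25, round half up, clamp to [0, 255]
R: 209×1.25 = 261.25 → round → 261 → clamp → 255
G: 145×1.25 = 181.25 → round → 181
B: 244×1.25 = 305 → clamp → 255
= RGB(255, 181, 255)


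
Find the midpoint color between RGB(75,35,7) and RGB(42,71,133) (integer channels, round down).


Midpoint: each channel = ⌊(C₁+C₂)/2⌋
R: ⌊(75+42)/2⌋ = 58
G: ⌊(35+71)/2⌋ = 53
B: ⌊(7+133)/2⌋ = 70
= RGB(58, 53, 70)


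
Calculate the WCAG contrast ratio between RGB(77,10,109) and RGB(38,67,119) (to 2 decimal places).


Linearize each sRGB channel c=v/255: c/12.92 if c ≤ 0.04045 else ((c+0.055)/1.055)^2.4
L = 0.2126×R_lin + 0.7152×G_lin + 0.0722×B_lin
Color 1 (77,10,109):
  R=77: 77/255≈0.3020 > 0.04045 → ((0.3020+0.055)/1.055)^2.4 ≈ 0.07421
  G=10: 10/255≈0.0392 ≤ 0.04045 → 0.0392/12.92 ≈ 0.00304
  B=109: 109/255≈0.4275 > 0.04045 → ((0.4275+0.055)/1.055)^2.4 ≈ 0.15293
  L1 = 0.2126×0.07421 + 0.7152×0.00304 + 0.0722×0.15293 ≈ 0.02899
Color 2 (38,67,119):
  R=38: 38/255≈0.1490 > 0.04045 → ((0.1490+0.055)/1.055)^2.4 ≈ 0.01938
  G=67: 67/255≈0.2627 > 0.04045 → ((0.2627+0.055)/1.055)^2.4 ≈ 0.05613
  B=119: 119/255≈0.4667 > 0.04045 → ((0.4667+0.055)/1.055)^2.4 ≈ 0.18447
  L2 = 0.2126×0.01938 + 0.7152×0.05613 + 0.0722×0.18447 ≈ 0.05758
Lighter = 0.05758, Darker = 0.02899
Ratio = (L_lighter + 0.05) / (L_darker + 0.05)
Ratio = (0.05758 + 0.05) / (0.02899 + 0.05) = 0.10758 / 0.07899 ≈ 1.3620
Ratio ≈ 1.36:1


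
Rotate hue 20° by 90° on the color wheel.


New hue = (H + rotation) mod 360
New hue = (20 + 90) mod 360
= 110 mod 360
= 110°


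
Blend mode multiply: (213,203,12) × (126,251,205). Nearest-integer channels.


Multiply: C = A×B/255, rounded to nearest integer
R: 213×126/255 = 26838/255 ≈ 105.247 → 105
G: 203×251/255 = 50953/255 ≈ 199.816 → 200
B: 12×205/255 = 2460/255 ≈ 9.647 → 10
= RGB(105, 200, 10)


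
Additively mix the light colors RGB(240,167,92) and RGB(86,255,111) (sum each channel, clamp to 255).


Additive: each channel = min(255, C₁+C₂)
R: 240+86 = 326 → 255
G: 167+255 = 422 → 255
B: 92+111 = 203 → 203
= RGB(255, 255, 203)


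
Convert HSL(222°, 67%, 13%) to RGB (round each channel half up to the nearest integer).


H=222°, S=0.67, L=0.13
C = (1-|2L-1|)×S = (1-|-0.74|)×0.67 = 0.1742
H' = H/60 = 222/60 ≈ 3.7000; X = C×(1-|H' mod 2 - 1|) = 0.05226
m = L - C/2 = 0.13 - 0.0871 = 0.0429
Sector ⌊H'⌋ = 3 → (R',G',B') = (0.0, 0.05226, 0.1742)
RGB = ((R'+m)×255, (G'+m)×255, (B'+m)×255) = (10.9395, 24.2658, 55.3605)
Round half up → RGB(11, 24, 55)


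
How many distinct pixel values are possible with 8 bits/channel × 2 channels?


Total bits = 8 bits/channel × 2 channels = 16 bits
Distinct pixel values = 2^16
= 65,536 pixel values


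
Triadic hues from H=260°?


Triadic: equally spaced at 120° intervals
H1 = 260°
H2 = (260 + 120) mod 360 = 20°
H3 = (260 + 240) mod 360 = 140°
Triadic = 260°, 20°, 140°


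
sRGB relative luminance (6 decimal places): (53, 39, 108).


Linearize each channel (sRGB transfer function): c = v/255; c_lin = c/12.92 if c ≤ 0.04045, else ((c+0.055)/1.055)^2.4
  R: 53/255 ≈ 0.207843 > 0.04045 → ((0.207843+0.055)/1.055)^2.4 ≈ 0.035601
  G: 39/255 ≈ 0.152941 > 0.04045 → ((0.152941+0.055)/1.055)^2.4 ≈ 0.020289
  B: 108/255 ≈ 0.423529 > 0.04045 → ((0.423529+0.055)/1.055)^2.4 ≈ 0.149960
R_lin = 0.035601, G_lin = 0.020289, B_lin = 0.149960
L = 0.2126×R + 0.7152×G + 0.0722×B
L = 0.2126×0.035601 + 0.7152×0.020289 + 0.0722×0.149960
L ≈ 0.032906


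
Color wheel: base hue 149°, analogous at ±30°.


Base hue: 149°
Left analog: (149 - 30) mod 360 = 119°
Right analog: (149 + 30) mod 360 = 179°
Analogous hues = 119° and 179°


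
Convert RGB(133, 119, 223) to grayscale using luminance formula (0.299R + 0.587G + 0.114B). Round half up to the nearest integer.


Gray = 0.299×R + 0.587×G + 0.114×B
Gray = 0.299×133 + 0.587×119 + 0.114×223
Gray = 39.767 + 69.853 + 25.422
Gray = 135.042 → round half up → 135
Gray = 135


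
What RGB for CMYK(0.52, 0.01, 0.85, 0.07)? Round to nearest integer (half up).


R = 255 × (1-C) × (1-K) = 255 × 0.48 × 0.93 = 113.832 → 114
G = 255 × (1-M) × (1-K) = 255 × 0.99 × 0.93 = 234.7785 → 235
B = 255 × (1-Y) × (1-K) = 255 × 0.15 × 0.93 = 35.5725 → 36
= RGB(114, 235, 36)


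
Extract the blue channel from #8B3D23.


Color: #8B3D23
R = 8B = 139
G = 3D = 61
B = 23 = 35
Blue = 35


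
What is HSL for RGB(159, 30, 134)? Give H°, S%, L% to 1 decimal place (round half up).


Normalize: R'=159/255≈0.6235, G'=30/255≈0.1176, B'=134/255≈0.5255
Max=159/255, Min=30/255, Δ=Max-Min=129/255
L = (Max+Min)/2 = (159+30)/510 = 189/510 = 0.37058… → L = 37.1%
L ≤ 0.5 → S = Δ/(Max+Min) = 129/(159+30) = 129/189 = 0.68253… → S = 68.3%
(the 1/255 factors cancel in S and H, so raw channel differences can be used)
Max is R' → H = 60 × (((G-B)/Δ) mod 6) = 60 × (((30-134)/129) mod 6)
  (-104)/129 = -0.8062…; negative, so add 6 → 5.1937…
  H = 60 × 5.1937… = 311.627…° → H = 311.6°
= HSL(311.6°, 68.3%, 37.1%)


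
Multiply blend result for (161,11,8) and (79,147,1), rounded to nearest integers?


Multiply: C = A×B/255, rounded to nearest integer
R: 161×79/255 = 12719/255 ≈ 49.878 → 50
G: 11×147/255 = 1617/255 ≈ 6.341 → 6
B: 8×1/255 = 8/255 ≈ 0.031 → 0
= RGB(50, 6, 0)


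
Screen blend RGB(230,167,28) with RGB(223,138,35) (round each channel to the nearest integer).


Screen: C = 255 - (255-A)×(255-B)/255, rounded to nearest integer
R: 255 - (255-230)×(255-223)/255 = 255 - 800/255 ≈ 255 - 3.137 = 251.863 → 252
G: 255 - (255-167)×(255-138)/255 = 255 - 10296/255 ≈ 255 - 40.376 = 214.624 → 215
B: 255 - (255-28)×(255-35)/255 = 255 - 49940/255 ≈ 255 - 195.843 = 59.157 → 59
= RGB(252, 215, 59)


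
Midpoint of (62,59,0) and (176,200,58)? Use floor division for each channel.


Midpoint: each channel = ⌊(C₁+C₂)/2⌋
R: ⌊(62+176)/2⌋ = 119
G: ⌊(59+200)/2⌋ = 129
B: ⌊(0+58)/2⌋ = 29
= RGB(119, 129, 29)


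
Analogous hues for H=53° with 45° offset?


Base hue: 53°
Left analog: (53 - 45) mod 360 = 8°
Right analog: (53 + 45) mod 360 = 98°
Analogous hues = 8° and 98°


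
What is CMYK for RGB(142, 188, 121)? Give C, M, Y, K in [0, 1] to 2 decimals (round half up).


R'=142/255≈0.5569, G'=188/255≈0.7373, B'=121/255≈0.4745
K = 1 - max(R',G',B') = 1 - 188/255 = 67/255 = 0.26274… → 0.26
(1-R'-K)/(1-K) simplifies to (max-R)/max with max = 188:
C = (188-142)/188 = 46/188 = 0.24468… → 0.24
M = (188-188)/188 = 0/188 = 0 → 0.00
Y = (188-121)/188 = 67/188 = 0.35638… → 0.36
= CMYK(0.24, 0.00, 0.36, 0.26)


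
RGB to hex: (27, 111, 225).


R = 27 → 1B (hex)
G = 111 → 6F (hex)
B = 225 → E1 (hex)
Hex = #1B6FE1


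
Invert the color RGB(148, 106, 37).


Invert: (255-R, 255-G, 255-B)
R: 255-148 = 107
G: 255-106 = 149
B: 255-37 = 218
= RGB(107, 149, 218)


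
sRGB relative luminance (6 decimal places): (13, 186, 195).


Linearize each channel (sRGB transfer function): c = v/255; c_lin = c/12.92 if c ≤ 0.04045, else ((c+0.055)/1.055)^2.4
  R: 13/255 ≈ 0.050980 > 0.04045 → ((0.050980+0.055)/1.055)^2.4 ≈ 0.004025
  G: 186/255 ≈ 0.729412 > 0.04045 → ((0.729412+0.055)/1.055)^2.4 ≈ 0.491021
  B: 195/255 ≈ 0.764706 > 0.04045 → ((0.764706+0.055)/1.055)^2.4 ≈ 0.545724
R_lin = 0.004025, G_lin = 0.491021, B_lin = 0.545724
L = 0.2126×R + 0.7152×G + 0.0722×B
L = 0.2126×0.004025 + 0.7152×0.491021 + 0.0722×0.545724
L ≈ 0.391435


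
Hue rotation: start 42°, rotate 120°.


New hue = (H + rotation) mod 360
New hue = (42 + 120) mod 360
= 162 mod 360
= 162°


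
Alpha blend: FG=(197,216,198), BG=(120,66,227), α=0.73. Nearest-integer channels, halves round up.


C = α×F + (1-α)×B, with 1-α = 0.27
R: 0.73×197 + 0.27×120 = 143.81 + 32.40 = 176.21 → 176
G: 0.73×216 + 0.27×66 = 157.68 + 17.82 = 175.50 → 176
B: 0.73×198 + 0.27×227 = 144.54 + 61.29 = 205.83 → 206
= RGB(176, 176, 206)
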